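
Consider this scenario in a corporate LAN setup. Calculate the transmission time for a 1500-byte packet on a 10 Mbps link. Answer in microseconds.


Given: packet = 1500 bytes, bandwidth = 10 Mbps
Packet in bits = 1500 * 8 = 12000 bits
Bandwidth = 10 * 10^6 = 10000000 bps
Time = 12000 / 10000000 seconds
Time in us = 12000 * 10^6 / 10000000 = 1200

1200


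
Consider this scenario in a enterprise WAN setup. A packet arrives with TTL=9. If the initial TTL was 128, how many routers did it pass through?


Given: initial TTL = 128, received TTL = 9
Hops = initial TTL - received TTL
Hops = 128 - 9 = 119

119


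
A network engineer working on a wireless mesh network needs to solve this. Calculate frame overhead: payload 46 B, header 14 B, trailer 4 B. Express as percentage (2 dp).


Given: payload = 46 B, header = 14 B, trailer = 4 B
Overhead bytes = header + trailer = 14 + 4 = 18
Total frame = payload + overhead = 46 + 18 = 64
Overhead % = 18 / 64 * 100 = 28.1250% -> 28.13% (2 dp)

28.13


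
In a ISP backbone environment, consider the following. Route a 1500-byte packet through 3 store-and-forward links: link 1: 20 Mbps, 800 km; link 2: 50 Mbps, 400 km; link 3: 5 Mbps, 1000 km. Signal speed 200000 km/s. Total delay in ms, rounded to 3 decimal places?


Packet = 1500 bytes = 12000 bits. Store-and-forward: sum (t_trans + t_prop) per link.
Link 1: t_trans = 12000/(20*10^6) s = 0.6000 ms; t_prop = 800/200000 s = 4.0000 ms; subtotal = 4.6000 ms
Link 2: t_trans = 12000/(50*10^6) s = 0.2400 ms; t_prop = 400/200000 s = 2.0000 ms; subtotal = 2.2400 ms
Link 3: t_trans = 12000/(5*10^6) s = 2.4000 ms; t_prop = 1000/200000 s = 5.0000 ms; subtotal = 7.4000 ms
End-to-end = 4.6000 + 2.2400 + 7.4000 = 14.2400 ms -> 14.240 ms (3 dp)

14.240


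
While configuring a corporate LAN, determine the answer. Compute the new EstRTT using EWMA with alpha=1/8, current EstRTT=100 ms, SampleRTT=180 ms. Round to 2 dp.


Given: EstRTT = 100 ms, SampleRTT = 180 ms, alpha = 1/8
New EstRTT = (1 - alpha) * EstRTT + alpha * SampleRTT
(7/8) * 100 = 87.5
(1/8) * 180 = 22.5
New EstRTT = 87.5 + 22.5 = 110 ms -> 110.00 ms (2 dp)

110.00


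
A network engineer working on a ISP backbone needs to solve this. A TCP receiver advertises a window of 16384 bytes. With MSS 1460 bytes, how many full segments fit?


Given: RWND = 16384 bytes, MSS = 1460 bytes
Full segments = floor(RWND / MSS)
Full segments = floor(16384 / 1460)
Full segments = floor(11.2219) = 11

11


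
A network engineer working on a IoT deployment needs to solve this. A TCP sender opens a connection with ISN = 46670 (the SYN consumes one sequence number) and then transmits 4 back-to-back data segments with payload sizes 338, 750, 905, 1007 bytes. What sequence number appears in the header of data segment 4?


The SYN occupies sequence number ISN = 46670, so the first data byte is ISN + 1 = 46671.
SEQ of data segment i = (ISN + 1) + sum of payload sizes of segments 1..i-1.
Segment 1: SEQ = 46671, payload = 338 bytes
Segment 2: SEQ = 47009, payload = 750 bytes
Segment 3: SEQ = 47759, payload = 905 bytes
Segment 4: SEQ = 48664, payload = 1007 bytes
SEQ of segment 4 = 46671 + 338 + 750 + 905 = 48664

48664


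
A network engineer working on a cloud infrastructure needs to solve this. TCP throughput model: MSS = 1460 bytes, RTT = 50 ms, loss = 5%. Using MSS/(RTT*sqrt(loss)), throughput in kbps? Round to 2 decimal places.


Given: MSS = 1460 bytes, RTT = 50 ms, loss = 5%
RTT in seconds = 50 / 1000 = 0.05
Loss rate = 5% = 0.05
sqrt(loss) = sqrt(0.05) = 0.223606797750
Throughput (bytes/s) = 1460 / (0.05 * 0.223606797750) = 130586.3699
Throughput (kbps) = 130586.3699 * 8 / 1000 = 1044.690959 -> 1044.69 kbps (2 dp)

1044.69


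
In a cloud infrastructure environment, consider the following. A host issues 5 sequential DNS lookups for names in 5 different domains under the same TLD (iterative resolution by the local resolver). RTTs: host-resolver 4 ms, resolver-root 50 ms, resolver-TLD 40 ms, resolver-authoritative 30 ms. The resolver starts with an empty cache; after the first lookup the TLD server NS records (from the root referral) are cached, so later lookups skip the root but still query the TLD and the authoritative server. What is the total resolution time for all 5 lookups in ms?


Lookup 1 (cold cache): local + root + TLD + auth = 4 + 50 + 40 + 30 = 124 ms
Lookups 2..5 (TLD NS cached -> skip root; new domain -> still ask TLD and auth): local + TLD + auth = 4 + 40 + 30 = 74 ms each
Remaining 4 lookups: 4 * 74 = 296 ms
Total = 124 + 296 = 420 ms

420


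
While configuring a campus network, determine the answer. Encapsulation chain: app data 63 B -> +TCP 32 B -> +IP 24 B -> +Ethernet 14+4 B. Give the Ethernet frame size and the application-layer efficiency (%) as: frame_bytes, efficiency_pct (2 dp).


TCP segment = 63 + 32 = 95 B
IP packet = 95 + 24 = 119 B
Ethernet frame = 119 + 14 + 4 = 137 B
Efficiency = app / frame = 63 / 137 = 0.459854 = 45.9854% -> 45.99% (2 dp)

137, 45.99


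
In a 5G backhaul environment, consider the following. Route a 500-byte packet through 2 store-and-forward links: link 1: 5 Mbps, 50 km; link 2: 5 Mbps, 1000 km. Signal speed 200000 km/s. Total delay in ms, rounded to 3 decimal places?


Packet = 500 bytes = 4000 bits. Store-and-forward: sum (t_trans + t_prop) per link.
Link 1: t_trans = 4000/(5*10^6) s = 0.8000 ms; t_prop = 50/200000 s = 0.2500 ms; subtotal = 1.0500 ms
Link 2: t_trans = 4000/(5*10^6) s = 0.8000 ms; t_prop = 1000/200000 s = 5.0000 ms; subtotal = 5.8000 ms
End-to-end = 1.0500 + 5.8000 = 6.8500 ms -> 6.850 ms (3 dp)

6.850


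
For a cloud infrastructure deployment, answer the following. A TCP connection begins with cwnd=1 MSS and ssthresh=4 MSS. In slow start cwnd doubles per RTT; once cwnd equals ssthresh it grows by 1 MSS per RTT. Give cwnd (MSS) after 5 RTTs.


RTT 0: cwnd = 1 MSS (initial)
RTT 1: cwnd = 2 MSS (slow start, doubled)
RTT 2: cwnd = 4 MSS (slow start, doubled)
RTT 3: cwnd = 5 MSS (congestion avoidance, +1)
RTT 4: cwnd = 6 MSS (congestion avoidance, +1)
RTT 5: cwnd = 7 MSS (congestion avoidance, +1)

7


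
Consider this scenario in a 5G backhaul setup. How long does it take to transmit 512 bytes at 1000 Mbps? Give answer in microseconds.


Given: packet = 512 bytes, bandwidth = 1000 Mbps
Packet in bits = 512 * 8 = 4096 bits
Bandwidth = 1000 * 10^6 = 1000000000 bps
Time = 4096 / 1000000000 seconds
Time in us = 4096 * 10^6 / 1000000000 = 4.096

4.096


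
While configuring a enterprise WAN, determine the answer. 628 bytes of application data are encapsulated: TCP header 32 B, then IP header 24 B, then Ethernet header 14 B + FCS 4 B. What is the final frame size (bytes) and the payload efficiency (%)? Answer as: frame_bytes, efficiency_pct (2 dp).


TCP segment = 628 + 32 = 660 B
IP packet = 660 + 24 = 684 B
Ethernet frame = 684 + 14 + 4 = 702 B
Efficiency = app / frame = 628 / 702 = 0.894587 = 89.4587% -> 89.46% (2 dp)

702, 89.46


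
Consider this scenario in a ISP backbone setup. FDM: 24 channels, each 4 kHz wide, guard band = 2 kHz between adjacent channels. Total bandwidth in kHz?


Given: 24 channels, 4 kHz each, guard = 2 kHz
Channel bandwidth = 24 * 4 = 96 kHz
Guard bands = 23 gaps * 2 kHz = 46 kHz
Total = 96 + 46 = 142 kHz

142


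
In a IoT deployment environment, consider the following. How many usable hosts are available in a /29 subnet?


Given: subnet mask /29
Host bits = 32 - 29 = 3
Total addresses = 2^3 = 8
Usable hosts = 8 - 2 (network + broadcast) = 6

6


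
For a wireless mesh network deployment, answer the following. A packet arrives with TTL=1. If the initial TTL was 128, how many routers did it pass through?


Given: initial TTL = 128, received TTL = 1
Hops = initial TTL - received TTL
Hops = 128 - 1 = 127

127


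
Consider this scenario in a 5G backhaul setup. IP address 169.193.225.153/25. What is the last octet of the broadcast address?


Given: IP = 169.193.225.153, prefix = /25
Host bits = 32 - 25 = 7
Network last octet = 153 AND mask = 128
Host part size = 2^7 - 1 = 127
Broadcast last octet = 128 OR 127 = 255

255


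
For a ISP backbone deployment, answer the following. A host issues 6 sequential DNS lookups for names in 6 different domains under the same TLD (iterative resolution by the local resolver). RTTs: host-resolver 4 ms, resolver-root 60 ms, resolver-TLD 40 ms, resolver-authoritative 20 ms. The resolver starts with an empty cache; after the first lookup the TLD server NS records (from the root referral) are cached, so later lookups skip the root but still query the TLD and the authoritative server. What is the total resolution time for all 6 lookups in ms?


Lookup 1 (cold cache): local + root + TLD + auth = 4 + 60 + 40 + 20 = 124 ms
Lookups 2..6 (TLD NS cached -> skip root; new domain -> still ask TLD and auth): local + TLD + auth = 4 + 40 + 20 = 64 ms each
Remaining 5 lookups: 5 * 64 = 320 ms
Total = 124 + 320 = 444 ms

444


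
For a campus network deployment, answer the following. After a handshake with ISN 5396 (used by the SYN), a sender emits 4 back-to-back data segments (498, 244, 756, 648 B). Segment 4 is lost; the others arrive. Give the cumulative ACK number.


SYN uses sequence number 5396; first data byte = ISN + 1 = 5397.
Segment 1: SEQ = 5397, len = 498 B, covers [5397, 5894]
Segment 2: SEQ = 5895, len = 244 B, covers [5895, 6138]
Segment 3: SEQ = 6139, len = 756 B, covers [6139, 6894]
Segment 4: SEQ = 6895, len = 648 B, covers [6895, 7542] [LOST]
In-order data received: bytes [5397, 6894] (segments 1..3).
Segment 4 missing -> gap begins at byte 6895.
Cumulative ACK = next expected in-order byte = 5397 + 498 + 244 + 756 = 6895

6895


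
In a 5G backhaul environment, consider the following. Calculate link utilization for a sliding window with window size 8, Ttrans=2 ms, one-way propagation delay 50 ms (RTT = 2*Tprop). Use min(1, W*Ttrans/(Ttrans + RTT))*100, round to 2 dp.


Given: W = 8, Ttrans = 2 ms, RTT = 100 ms (= 2 * Tprop, Tprop = 50 ms)
Cycle time = Ttrans + RTT = 2 + 100 = 102 ms (first packet sent until its ACK returns)
W * Ttrans = 8 * 2 = 16 ms of sending per cycle
W * Ttrans / (Ttrans + RTT) = 16 / 102 = 0.156863
U = min(1, 0.156863) = 0.156863
U% = 15.69%

15.69


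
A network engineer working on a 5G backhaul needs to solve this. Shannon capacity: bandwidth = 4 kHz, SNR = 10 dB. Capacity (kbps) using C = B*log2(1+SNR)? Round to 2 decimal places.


Given: B = 4 kHz, SNR = 10 dB
SNR linear = 10^(10/10) = 10
1 + SNR = 11
log2(11) = 3.4594316186
C = 4 * 1000 * 3.4594316186 = 13837.7265 bps
C = 13.837726 kbps -> 13.84 kbps (2 dp)

13.84


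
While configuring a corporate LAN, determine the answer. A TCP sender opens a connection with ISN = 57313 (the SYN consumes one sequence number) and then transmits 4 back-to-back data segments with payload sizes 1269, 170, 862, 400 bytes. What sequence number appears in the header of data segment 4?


The SYN occupies sequence number ISN = 57313, so the first data byte is ISN + 1 = 57314.
SEQ of data segment i = (ISN + 1) + sum of payload sizes of segments 1..i-1.
Segment 1: SEQ = 57314, payload = 1269 bytes
Segment 2: SEQ = 58583, payload = 170 bytes
Segment 3: SEQ = 58753, payload = 862 bytes
Segment 4: SEQ = 59615, payload = 400 bytes
SEQ of segment 4 = 57314 + 1269 + 170 + 862 = 59615

59615


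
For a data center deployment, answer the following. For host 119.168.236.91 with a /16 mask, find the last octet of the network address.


Given: IP = 119.168.236.91, prefix = /16
Subnet mask = 255.255.0.0
Last octet of IP: 91
Last octet of mask: 0
Network last octet = 91 AND 0 = 0

0


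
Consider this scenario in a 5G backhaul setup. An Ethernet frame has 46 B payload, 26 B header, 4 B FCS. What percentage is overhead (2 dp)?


Given: payload = 46 B, header = 26 B, trailer = 4 B
Overhead bytes = header + trailer = 26 + 4 = 30
Total frame = payload + overhead = 46 + 30 = 76
Overhead % = 30 / 76 * 100 = 39.4737% -> 39.47% (2 dp)

39.47


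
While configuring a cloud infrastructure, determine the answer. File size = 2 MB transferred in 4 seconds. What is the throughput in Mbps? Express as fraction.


Given: file = 2 MB, time = 4 s
File in Mb = 2 * 8 = 16 Mb
Throughput = 16 / 4 Mbps
Throughput = 4 Mbps

4


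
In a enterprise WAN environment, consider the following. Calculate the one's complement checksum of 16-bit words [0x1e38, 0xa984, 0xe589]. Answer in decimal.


Given words: [0x1e38, 0xa984, 0xe589]
Step 1: Sum all words
Raw sum = 7736 + 43396 + 58761 = 109893
Step 2: Fold carry: (44357 + 1) = 44358
One's complement = ~44358 & 0xFFFF = 21177

21177


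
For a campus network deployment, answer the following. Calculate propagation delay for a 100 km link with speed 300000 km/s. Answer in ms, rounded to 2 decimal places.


Given: distance = 100 km, speed = 300000 km/s
Delay = distance / speed = 100 / 300000 seconds
Delay in ms = 100 * 1000 / 300000
Delay = 0.3333 ms
Rounded to 2 dp = 0.33 ms

0.33


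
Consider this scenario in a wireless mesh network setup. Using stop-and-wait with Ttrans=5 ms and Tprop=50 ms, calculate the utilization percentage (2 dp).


Given: Ttrans = 5 ms, Tprop = 50 ms
RTT = 2 * Tprop = 2 * 50 = 100 ms
U = Ttrans / (Ttrans + RTT)
U = 5 / (5 + 100)
U = 5 / 105 = 0.047619
U% = 4.76%

4.76


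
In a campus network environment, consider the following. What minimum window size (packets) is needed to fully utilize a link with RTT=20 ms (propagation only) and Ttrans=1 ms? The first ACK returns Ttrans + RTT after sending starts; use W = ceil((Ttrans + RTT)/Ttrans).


Given: Ttrans = 1 ms, RTT = 20 ms (= 2 * Tprop, Tprop = 10 ms)
Time until first ACK returns = Ttrans + RTT = 1 + 20 = 21 ms
Need W * Ttrans >= Ttrans + RTT  ->  W >= (Ttrans + RTT) / Ttrans
(Ttrans + RTT) / Ttrans = 21 / 1 = 21
W_min = ceil(21) = 21

21


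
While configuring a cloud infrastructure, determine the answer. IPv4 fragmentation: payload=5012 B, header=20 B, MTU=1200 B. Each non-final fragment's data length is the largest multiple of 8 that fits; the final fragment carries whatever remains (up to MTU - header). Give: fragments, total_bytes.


Max data per non-final fragment = floor((MTU - header)/8)*8 = floor((1200 - 20)/8)*8 = floor(1180/8)*8 = 1176 B
Final fragment needs no 8-byte alignment: it can carry up to MTU - header = 1180 B
Non-final fragments needed = ceil((payload - 1180) / 1176) = ceil(3832/1176) = ceil(3.2585) = 4
Number of fragments = 4 + 1 = 5
Fragment sizes (data): 4 * 1176 B + 308 B (last, 308 <= 1180 OK)
Total bytes sent = payload + n_frags * header = 5012 + 5*20 = 5012 + 100 = 5112 B

5, 5112


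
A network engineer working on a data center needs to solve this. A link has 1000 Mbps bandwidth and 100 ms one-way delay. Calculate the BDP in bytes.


Given: bandwidth = 1000 Mbps, delay = 100 ms
BDP in bits = 1000 * 10^6 * 100 / 1000
BDP in bits = 100000000
BDP in bytes = 100000000 / 8 = 12500000

12500000


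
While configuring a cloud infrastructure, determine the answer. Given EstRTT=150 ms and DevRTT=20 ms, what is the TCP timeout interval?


Given: EstRTT = 150 ms, DevRTT = 20 ms
Timeout = EstRTT + 4 * DevRTT
4 * DevRTT = 4 * 20 = 80
Timeout = 150 + 80 = 230 ms

230


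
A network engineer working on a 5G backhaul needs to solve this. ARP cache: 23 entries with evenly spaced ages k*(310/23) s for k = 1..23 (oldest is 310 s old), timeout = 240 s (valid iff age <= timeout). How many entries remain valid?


Ages are k * 310/23 s for k = 1..23 (spacing = 13.4783 s).
Entry k is valid iff k * 310/23 <= 240 iff k <= 23 * 240 / 310 = 17.8065
n_valid = floor(17.8065) = 17
(n_stale = 23 - 17 = 6)

17


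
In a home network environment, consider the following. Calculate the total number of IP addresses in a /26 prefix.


Given: CIDR prefix /26
Host bits = 32 - 26 = 6
Total addresses = 2^6 = 64

64


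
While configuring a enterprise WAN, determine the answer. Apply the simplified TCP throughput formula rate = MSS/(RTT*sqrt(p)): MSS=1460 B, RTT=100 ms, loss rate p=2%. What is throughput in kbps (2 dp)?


Given: MSS = 1460 bytes, RTT = 100 ms, loss = 2%
RTT in seconds = 100 / 1000 = 0.1
Loss rate = 2% = 0.02
sqrt(loss) = sqrt(0.02) = 0.141421356237
Throughput (bytes/s) = 1460 / (0.1 * 0.141421356237) = 103237.5901
Throughput (kbps) = 103237.5901 * 8 / 1000 = 825.900720 -> 825.90 kbps (2 dp)

825.90


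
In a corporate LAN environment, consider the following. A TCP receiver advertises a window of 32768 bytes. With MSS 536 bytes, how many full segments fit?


Given: RWND = 32768 bytes, MSS = 536 bytes
Full segments = floor(RWND / MSS)
Full segments = floor(32768 / 536)
Full segments = floor(61.1343) = 61

61


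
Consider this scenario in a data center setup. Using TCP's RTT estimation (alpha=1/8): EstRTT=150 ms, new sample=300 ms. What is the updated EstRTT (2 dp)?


Given: EstRTT = 150 ms, SampleRTT = 300 ms, alpha = 1/8
New EstRTT = (1 - alpha) * EstRTT + alpha * SampleRTT
(7/8) * 150 = 131.25
(1/8) * 300 = 37.5
New EstRTT = 131.25 + 37.5 = 168.75 ms -> 168.75 ms (2 dp)

168.75


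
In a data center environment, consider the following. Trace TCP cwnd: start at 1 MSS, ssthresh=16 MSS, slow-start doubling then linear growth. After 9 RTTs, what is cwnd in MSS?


RTT 0: cwnd = 1 MSS (initial)
RTT 1: cwnd = 2 MSS (slow start, doubled)
RTT 2: cwnd = 4 MSS (slow start, doubled)
RTT 3: cwnd = 8 MSS (slow start, doubled)
RTT 4: cwnd = 16 MSS (slow start, doubled)
RTT 5: cwnd = 17 MSS (congestion avoidance, +1)
RTT 6: cwnd = 18 MSS (congestion avoidance, +1)
RTT 7: cwnd = 19 MSS (congestion avoidance, +1)
RTT 8: cwnd = 20 MSS (congestion avoidance, +1)
RTT 9: cwnd = 21 MSS (congestion avoidance, +1)

21


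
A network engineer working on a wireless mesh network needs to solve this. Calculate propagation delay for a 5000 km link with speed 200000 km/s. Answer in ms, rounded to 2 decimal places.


Given: distance = 5000 km, speed = 200000 km/s
Delay = distance / speed = 5000 / 200000 seconds
Delay in ms = 5000 * 1000 / 200000
Delay = 25.0000 ms
Rounded to 2 dp = 25.00 ms

25.00


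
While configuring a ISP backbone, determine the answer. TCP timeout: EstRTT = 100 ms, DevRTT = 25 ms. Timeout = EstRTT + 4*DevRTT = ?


Given: EstRTT = 100 ms, DevRTT = 25 ms
Timeout = EstRTT + 4 * DevRTT
4 * DevRTT = 4 * 25 = 100
Timeout = 100 + 100 = 200 ms

200


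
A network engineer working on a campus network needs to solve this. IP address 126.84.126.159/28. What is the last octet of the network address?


Given: IP = 126.84.126.159, prefix = /28
Subnet mask = 255.255.255.240
Last octet of IP: 159
Last octet of mask: 240
Network last octet = 159 AND 240 = 144

144


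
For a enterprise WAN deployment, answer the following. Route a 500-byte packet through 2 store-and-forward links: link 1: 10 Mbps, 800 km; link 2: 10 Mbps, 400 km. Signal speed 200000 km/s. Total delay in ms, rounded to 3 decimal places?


Packet = 500 bytes = 4000 bits. Store-and-forward: sum (t_trans + t_prop) per link.
Link 1: t_trans = 4000/(10*10^6) s = 0.4000 ms; t_prop = 800/200000 s = 4.0000 ms; subtotal = 4.4000 ms
Link 2: t_trans = 4000/(10*10^6) s = 0.4000 ms; t_prop = 400/200000 s = 2.0000 ms; subtotal = 2.4000 ms
End-to-end = 4.4000 + 2.4000 = 6.8000 ms -> 6.800 ms (3 dp)

6.800


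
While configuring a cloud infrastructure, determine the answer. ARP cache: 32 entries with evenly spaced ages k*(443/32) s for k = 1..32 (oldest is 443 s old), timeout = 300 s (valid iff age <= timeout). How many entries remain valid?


Ages are k * 443/32 s for k = 1..32 (spacing = 13.8438 s).
Entry k is valid iff k * 443/32 <= 300 iff k <= 32 * 300 / 443 = 21.6704
n_valid = floor(21.6704) = 21
(n_stale = 32 - 21 = 11)

21


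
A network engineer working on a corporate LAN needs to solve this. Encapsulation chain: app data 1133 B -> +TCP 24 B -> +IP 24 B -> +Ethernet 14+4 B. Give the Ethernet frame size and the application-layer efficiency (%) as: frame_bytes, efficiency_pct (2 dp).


TCP segment = 1133 + 24 = 1157 B
IP packet = 1157 + 24 = 1181 B
Ethernet frame = 1181 + 14 + 4 = 1199 B
Efficiency = app / frame = 1133 / 1199 = 0.944954 = 94.4954% -> 94.50% (2 dp)

1199, 94.50


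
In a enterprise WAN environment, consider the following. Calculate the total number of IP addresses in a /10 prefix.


Given: CIDR prefix /10
Host bits = 32 - 10 = 22
Total addresses = 2^22 = 4194304

4194304


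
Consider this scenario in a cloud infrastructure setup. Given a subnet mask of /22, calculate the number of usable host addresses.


Given: subnet mask /22
Host bits = 32 - 22 = 10
Total addresses = 2^10 = 1024
Usable hosts = 1024 - 2 (network + broadcast) = 1022

1022


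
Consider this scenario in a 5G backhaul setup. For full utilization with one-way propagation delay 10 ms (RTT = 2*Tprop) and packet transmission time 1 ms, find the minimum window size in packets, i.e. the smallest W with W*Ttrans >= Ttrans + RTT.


Given: Ttrans = 1 ms, RTT = 20 ms (= 2 * Tprop, Tprop = 10 ms)
Time until first ACK returns = Ttrans + RTT = 1 + 20 = 21 ms
Need W * Ttrans >= Ttrans + RTT  ->  W >= (Ttrans + RTT) / Ttrans
(Ttrans + RTT) / Ttrans = 21 / 1 = 21
W_min = ceil(21) = 21

21


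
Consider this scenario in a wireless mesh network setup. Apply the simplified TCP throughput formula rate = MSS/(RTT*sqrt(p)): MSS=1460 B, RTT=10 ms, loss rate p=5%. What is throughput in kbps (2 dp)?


Given: MSS = 1460 bytes, RTT = 10 ms, loss = 5%
RTT in seconds = 10 / 1000 = 0.01
Loss rate = 5% = 0.05
sqrt(loss) = sqrt(0.05) = 0.223606797750
Throughput (bytes/s) = 1460 / (0.01 * 0.223606797750) = 652931.8494
Throughput (kbps) = 652931.8494 * 8 / 1000 = 5223.454795 -> 5223.45 kbps (2 dp)

5223.45


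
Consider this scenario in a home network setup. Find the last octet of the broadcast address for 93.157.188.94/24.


Given: IP = 93.157.188.94, prefix = /24
Host bits = 32 - 24 = 8
Network last octet = 94 AND mask = 0
Host part size = 2^8 - 1 = 255
Broadcast last octet = 0 OR 255 = 255

255


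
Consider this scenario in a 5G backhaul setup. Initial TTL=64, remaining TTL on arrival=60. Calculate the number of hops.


Given: initial TTL = 64, received TTL = 60
Hops = initial TTL - received TTL
Hops = 64 - 60 = 4

4


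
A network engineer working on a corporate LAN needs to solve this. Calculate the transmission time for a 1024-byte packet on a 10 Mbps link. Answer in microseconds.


Given: packet = 1024 bytes, bandwidth = 10 Mbps
Packet in bits = 1024 * 8 = 8192 bits
Bandwidth = 10 * 10^6 = 10000000 bps
Time = 8192 / 10000000 seconds
Time in us = 8192 * 10^6 / 10000000 = 819.2

819.2


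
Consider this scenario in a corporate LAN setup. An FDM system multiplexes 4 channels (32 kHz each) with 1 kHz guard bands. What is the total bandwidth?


Given: 4 channels, 32 kHz each, guard = 1 kHz
Channel bandwidth = 4 * 32 = 128 kHz
Guard bands = 3 gaps * 1 kHz = 3 kHz
Total = 128 + 3 = 131 kHz

131


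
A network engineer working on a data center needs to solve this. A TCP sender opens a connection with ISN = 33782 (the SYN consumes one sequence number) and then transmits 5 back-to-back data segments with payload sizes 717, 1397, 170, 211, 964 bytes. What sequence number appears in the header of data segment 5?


The SYN occupies sequence number ISN = 33782, so the first data byte is ISN + 1 = 33783.
SEQ of data segment i = (ISN + 1) + sum of payload sizes of segments 1..i-1.
Segment 1: SEQ = 33783, payload = 717 bytes
Segment 2: SEQ = 34500, payload = 1397 bytes
Segment 3: SEQ = 35897, payload = 170 bytes
Segment 4: SEQ = 36067, payload = 211 bytes
Segment 5: SEQ = 36278, payload = 964 bytes
SEQ of segment 5 = 33783 + 717 + 1397 + 170 + 211 = 36278

36278


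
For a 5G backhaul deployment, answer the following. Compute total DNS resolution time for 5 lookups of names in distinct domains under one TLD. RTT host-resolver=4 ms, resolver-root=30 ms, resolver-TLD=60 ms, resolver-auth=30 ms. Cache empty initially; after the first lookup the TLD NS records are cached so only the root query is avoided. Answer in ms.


Lookup 1 (cold cache): local + root + TLD + auth = 4 + 30 + 60 + 30 = 124 ms
Lookups 2..5 (TLD NS cached -> skip root; new domain -> still ask TLD and auth): local + TLD + auth = 4 + 60 + 30 = 94 ms each
Remaining 4 lookups: 4 * 94 = 376 ms
Total = 124 + 376 = 500 ms

500


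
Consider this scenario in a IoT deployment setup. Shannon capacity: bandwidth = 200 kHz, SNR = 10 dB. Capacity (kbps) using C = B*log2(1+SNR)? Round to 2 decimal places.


Given: B = 200 kHz, SNR = 10 dB
SNR linear = 10^(10/10) = 10
1 + SNR = 11
log2(11) = 3.4594316186
C = 200 * 1000 * 3.4594316186 = 691886.3237 bps
C = 691.886324 kbps -> 691.89 kbps (2 dp)

691.89


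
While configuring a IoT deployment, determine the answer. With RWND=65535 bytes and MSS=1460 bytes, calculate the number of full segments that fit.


Given: RWND = 65535 bytes, MSS = 1460 bytes
Full segments = floor(RWND / MSS)
Full segments = floor(65535 / 1460)
Full segments = floor(44.887) = 44

44


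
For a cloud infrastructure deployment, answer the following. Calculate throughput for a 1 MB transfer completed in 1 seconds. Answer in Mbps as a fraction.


Given: file = 1 MB, time = 1 s
File in Mb = 1 * 8 = 8 Mb
Throughput = 8 / 1 Mbps
Throughput = 8 Mbps

8


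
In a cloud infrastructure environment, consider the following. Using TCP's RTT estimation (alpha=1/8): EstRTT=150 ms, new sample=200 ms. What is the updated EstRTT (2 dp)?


Given: EstRTT = 150 ms, SampleRTT = 200 ms, alpha = 1/8
New EstRTT = (1 - alpha) * EstRTT + alpha * SampleRTT
(7/8) * 150 = 131.25
(1/8) * 200 = 25
New EstRTT = 131.25 + 25 = 156.25 ms -> 156.25 ms (2 dp)

156.25


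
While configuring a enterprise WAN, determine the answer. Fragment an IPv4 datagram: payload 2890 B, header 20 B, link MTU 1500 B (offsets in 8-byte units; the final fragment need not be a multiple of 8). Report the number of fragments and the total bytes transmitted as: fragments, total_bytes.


Max data per non-final fragment = floor((MTU - header)/8)*8 = floor((1500 - 20)/8)*8 = floor(1480/8)*8 = 1480 B
Final fragment needs no 8-byte alignment: it can carry up to MTU - header = 1480 B
Non-final fragments needed = ceil((payload - 1480) / 1480) = ceil(1410/1480) = ceil(0.9527) = 1
Number of fragments = 1 + 1 = 2
Fragment sizes (data): 1 * 1480 B + 1410 B (last, 1410 <= 1480 OK)
Total bytes sent = payload + n_frags * header = 2890 + 2*20 = 2890 + 40 = 2930 B

2, 2930


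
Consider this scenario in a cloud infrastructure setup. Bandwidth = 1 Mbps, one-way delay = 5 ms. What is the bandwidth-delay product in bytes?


Given: bandwidth = 1 Mbps, delay = 5 ms
BDP in bits = 1 * 10^6 * 5 / 1000
BDP in bits = 5000
BDP in bytes = 5000 / 8 = 625

625


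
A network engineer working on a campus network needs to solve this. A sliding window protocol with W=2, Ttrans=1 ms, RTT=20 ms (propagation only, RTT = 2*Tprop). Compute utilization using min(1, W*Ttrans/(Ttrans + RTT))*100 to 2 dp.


Given: W = 2, Ttrans = 1 ms, RTT = 20 ms (= 2 * Tprop, Tprop = 10 ms)
Cycle time = Ttrans + RTT = 1 + 20 = 21 ms (first packet sent until its ACK returns)
W * Ttrans = 2 * 1 = 2 ms of sending per cycle
W * Ttrans / (Ttrans + RTT) = 2 / 21 = 0.095238
U = min(1, 0.095238) = 0.095238
U% = 9.52%

9.52


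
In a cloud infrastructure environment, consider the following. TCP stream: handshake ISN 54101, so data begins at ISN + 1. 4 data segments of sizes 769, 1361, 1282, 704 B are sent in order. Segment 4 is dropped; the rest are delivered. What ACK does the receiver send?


SYN uses sequence number 54101; first data byte = ISN + 1 = 54102.
Segment 1: SEQ = 54102, len = 769 B, covers [54102, 54870]
Segment 2: SEQ = 54871, len = 1361 B, covers [54871, 56231]
Segment 3: SEQ = 56232, len = 1282 B, covers [56232, 57513]
Segment 4: SEQ = 57514, len = 704 B, covers [57514, 58217] [LOST]
In-order data received: bytes [54102, 57513] (segments 1..3).
Segment 4 missing -> gap begins at byte 57514.
Cumulative ACK = next expected in-order byte = 54102 + 769 + 1361 + 1282 = 57514

57514


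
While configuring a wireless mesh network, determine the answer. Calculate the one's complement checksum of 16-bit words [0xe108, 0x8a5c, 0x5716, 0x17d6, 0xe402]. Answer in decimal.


Given words: [0xe108, 0x8a5c, 0x5716, 0x17d6, 0xe402]
Step 1: Sum all words
Raw sum = 57608 + 35420 + 22294 + 6102 + 58370 = 179794
Step 2: Fold carry: (48722 + 2) = 48724
One's complement = ~48724 & 0xFFFF = 16811

16811


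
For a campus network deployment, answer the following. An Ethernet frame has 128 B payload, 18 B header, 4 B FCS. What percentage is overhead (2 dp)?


Given: payload = 128 B, header = 18 B, trailer = 4 B
Overhead bytes = header + trailer = 18 + 4 = 22
Total frame = payload + overhead = 128 + 22 = 150
Overhead % = 22 / 150 * 100 = 14.6667% -> 14.67% (2 dp)

14.67


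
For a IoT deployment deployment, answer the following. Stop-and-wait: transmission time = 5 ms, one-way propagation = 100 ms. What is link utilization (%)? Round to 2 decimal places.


Given: Ttrans = 5 ms, Tprop = 100 ms
RTT = 2 * Tprop = 2 * 100 = 200 ms
U = Ttrans / (Ttrans + RTT)
U = 5 / (5 + 200)
U = 5 / 205 = 0.02439
U% = 2.44%

2.44


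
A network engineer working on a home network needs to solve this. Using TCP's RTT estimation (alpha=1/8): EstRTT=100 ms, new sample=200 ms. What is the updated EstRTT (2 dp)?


Given: EstRTT = 100 ms, SampleRTT = 200 ms, alpha = 1/8
New EstRTT = (1 - alpha) * EstRTT + alpha * SampleRTT
(7/8) * 100 = 87.5
(1/8) * 200 = 25
New EstRTT = 87.5 + 25 = 112.5 ms -> 112.50 ms (2 dp)

112.50


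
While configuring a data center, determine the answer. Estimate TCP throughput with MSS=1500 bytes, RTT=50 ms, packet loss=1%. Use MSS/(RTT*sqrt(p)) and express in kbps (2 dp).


Given: MSS = 1500 bytes, RTT = 50 ms, loss = 1%
RTT in seconds = 50 / 1000 = 0.05
Loss rate = 1% = 0.01
sqrt(loss) = sqrt(0.01) = 0.1
Throughput (bytes/s) = 1500 / (0.05 * 0.1) = 300000.0000
Throughput (kbps) = 300000.0000 * 8 / 1000 = 2400.000000 -> 2400.00 kbps (2 dp)

2400.00


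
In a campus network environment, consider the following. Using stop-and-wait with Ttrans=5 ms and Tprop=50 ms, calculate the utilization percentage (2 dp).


Given: Ttrans = 5 ms, Tprop = 50 ms
RTT = 2 * Tprop = 2 * 50 = 100 ms
U = Ttrans / (Ttrans + RTT)
U = 5 / (5 + 100)
U = 5 / 105 = 0.047619
U% = 4.76%

4.76


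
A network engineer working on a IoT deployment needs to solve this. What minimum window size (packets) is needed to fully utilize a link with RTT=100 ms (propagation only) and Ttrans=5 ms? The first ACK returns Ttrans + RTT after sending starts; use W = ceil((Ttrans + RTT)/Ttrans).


Given: Ttrans = 5 ms, RTT = 100 ms (= 2 * Tprop, Tprop = 50 ms)
Time until first ACK returns = Ttrans + RTT = 5 + 100 = 105 ms
Need W * Ttrans >= Ttrans + RTT  ->  W >= (Ttrans + RTT) / Ttrans
(Ttrans + RTT) / Ttrans = 105 / 5 = 21
W_min = ceil(21) = 21

21


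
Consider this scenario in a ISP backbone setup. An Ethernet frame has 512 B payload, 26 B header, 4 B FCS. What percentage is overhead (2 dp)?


Given: payload = 512 B, header = 26 B, trailer = 4 B
Overhead bytes = header + trailer = 26 + 4 = 30
Total frame = payload + overhead = 512 + 30 = 542
Overhead % = 30 / 542 * 100 = 5.5351% -> 5.54% (2 dp)

5.54


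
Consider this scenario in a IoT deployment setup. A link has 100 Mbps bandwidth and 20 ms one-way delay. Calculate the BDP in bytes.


Given: bandwidth = 100 Mbps, delay = 20 ms
BDP in bits = 100 * 10^6 * 20 / 1000
BDP in bits = 2000000
BDP in bytes = 2000000 / 8 = 250000

250000


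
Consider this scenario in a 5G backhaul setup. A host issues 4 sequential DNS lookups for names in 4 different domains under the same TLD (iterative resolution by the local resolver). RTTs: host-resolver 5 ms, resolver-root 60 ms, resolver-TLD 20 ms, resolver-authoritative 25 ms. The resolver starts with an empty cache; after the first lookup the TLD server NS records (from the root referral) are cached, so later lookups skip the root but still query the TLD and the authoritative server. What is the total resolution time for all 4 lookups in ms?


Lookup 1 (cold cache): local + root + TLD + auth = 5 + 60 + 20 + 25 = 110 ms
Lookups 2..4 (TLD NS cached -> skip root; new domain -> still ask TLD and auth): local + TLD + auth = 5 + 20 + 25 = 50 ms each
Remaining 3 lookups: 3 * 50 = 150 ms
Total = 110 + 150 = 260 ms

260


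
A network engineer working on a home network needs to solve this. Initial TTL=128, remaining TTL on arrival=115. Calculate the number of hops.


Given: initial TTL = 128, received TTL = 115
Hops = initial TTL - received TTL
Hops = 128 - 115 = 13

13


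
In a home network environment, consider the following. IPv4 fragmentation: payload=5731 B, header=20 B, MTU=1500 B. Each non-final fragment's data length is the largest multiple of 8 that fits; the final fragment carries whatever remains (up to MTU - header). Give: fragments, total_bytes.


Max data per non-final fragment = floor((MTU - header)/8)*8 = floor((1500 - 20)/8)*8 = floor(1480/8)*8 = 1480 B
Final fragment needs no 8-byte alignment: it can carry up to MTU - header = 1480 B
Non-final fragments needed = ceil((payload - 1480) / 1480) = ceil(4251/1480) = ceil(2.8723) = 3
Number of fragments = 3 + 1 = 4
Fragment sizes (data): 3 * 1480 B + 1291 B (last, 1291 <= 1480 OK)
Total bytes sent = payload + n_frags * header = 5731 + 4*20 = 5731 + 80 = 5811 B

4, 5811


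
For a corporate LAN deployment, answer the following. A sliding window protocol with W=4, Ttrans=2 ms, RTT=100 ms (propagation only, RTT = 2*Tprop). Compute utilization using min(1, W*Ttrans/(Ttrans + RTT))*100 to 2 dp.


Given: W = 4, Ttrans = 2 ms, RTT = 100 ms (= 2 * Tprop, Tprop = 50 ms)
Cycle time = Ttrans + RTT = 2 + 100 = 102 ms (first packet sent until its ACK returns)
W * Ttrans = 4 * 2 = 8 ms of sending per cycle
W * Ttrans / (Ttrans + RTT) = 8 / 102 = 0.078431
U = min(1, 0.078431) = 0.078431
U% = 7.84%

7.84


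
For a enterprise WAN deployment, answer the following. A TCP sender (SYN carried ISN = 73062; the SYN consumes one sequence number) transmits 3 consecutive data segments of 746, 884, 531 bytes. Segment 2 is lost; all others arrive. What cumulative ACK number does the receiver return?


SYN uses sequence number 73062; first data byte = ISN + 1 = 73063.
Segment 1: SEQ = 73063, len = 746 B, covers [73063, 73808]
Segment 2: SEQ = 73809, len = 884 B, covers [73809, 74692] [LOST]
Segment 3: SEQ = 74693, len = 531 B, covers [74693, 75223]
In-order data received: bytes [73063, 73808] (segments 1..1).
Segment 2 missing -> gap begins at byte 73809; later segments buffered out of order.
Cumulative ACK = next expected in-order byte = 73063 + 746 = 73809

73809


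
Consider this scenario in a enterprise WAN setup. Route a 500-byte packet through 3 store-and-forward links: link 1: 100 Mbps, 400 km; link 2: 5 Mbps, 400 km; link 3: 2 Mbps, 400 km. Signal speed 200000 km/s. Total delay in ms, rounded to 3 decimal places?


Packet = 500 bytes = 4000 bits. Store-and-forward: sum (t_trans + t_prop) per link.
Link 1: t_trans = 4000/(100*10^6) s = 0.0400 ms; t_prop = 400/200000 s = 2.0000 ms; subtotal = 2.0400 ms
Link 2: t_trans = 4000/(5*10^6) s = 0.8000 ms; t_prop = 400/200000 s = 2.0000 ms; subtotal = 2.8000 ms
Link 3: t_trans = 4000/(2*10^6) s = 2.0000 ms; t_prop = 400/200000 s = 2.0000 ms; subtotal = 4.0000 ms
End-to-end = 2.0400 + 2.8000 + 4.0000 = 8.8400 ms -> 8.840 ms (3 dp)

8.840


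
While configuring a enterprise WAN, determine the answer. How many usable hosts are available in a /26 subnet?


Given: subnet mask /26
Host bits = 32 - 26 = 6
Total addresses = 2^6 = 64
Usable hosts = 64 - 2 (network + broadcast) = 62

62


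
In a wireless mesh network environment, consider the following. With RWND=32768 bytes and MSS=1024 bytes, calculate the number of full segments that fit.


Given: RWND = 32768 bytes, MSS = 1024 bytes
Full segments = floor(RWND / MSS)
Full segments = floor(32768 / 1024)
Full segments = floor(32.0) = 32

32


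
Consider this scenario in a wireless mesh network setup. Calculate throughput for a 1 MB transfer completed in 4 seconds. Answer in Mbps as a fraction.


Given: file = 1 MB, time = 4 s
File in Mb = 1 * 8 = 8 Mb
Throughput = 8 / 4 Mbps
Throughput = 2 Mbps

2


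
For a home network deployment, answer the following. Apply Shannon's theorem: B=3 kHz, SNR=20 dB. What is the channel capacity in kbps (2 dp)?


Given: B = 3 kHz, SNR = 20 dB
SNR linear = 10^(20/10) = 100
1 + SNR = 101
log2(101) = 6.6582114828
C = 3 * 1000 * 6.6582114828 = 19974.6344 bps
C = 19.974634 kbps -> 19.97 kbps (2 dp)

19.97


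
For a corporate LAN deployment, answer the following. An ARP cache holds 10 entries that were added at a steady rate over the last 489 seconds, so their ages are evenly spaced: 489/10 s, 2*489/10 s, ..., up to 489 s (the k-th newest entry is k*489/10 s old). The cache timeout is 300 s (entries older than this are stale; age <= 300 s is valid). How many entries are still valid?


Ages are k * 489/10 s for k = 1..10 (spacing = 48.9000 s).
Entry k is valid iff k * 489/10 <= 300 iff k <= 10 * 300 / 489 = 6.1350
n_valid = floor(6.1350) = 6
(n_stale = 10 - 6 = 4)

6


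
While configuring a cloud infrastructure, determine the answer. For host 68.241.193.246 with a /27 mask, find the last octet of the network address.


Given: IP = 68.241.193.246, prefix = /27
Subnet mask = 255.255.255.224
Last octet of IP: 246
Last octet of mask: 224
Network last octet = 246 AND 224 = 224

224


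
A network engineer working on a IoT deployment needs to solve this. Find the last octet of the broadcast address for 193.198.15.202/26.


Given: IP = 193.198.15.202, prefix = /26
Host bits = 32 - 26 = 6
Network last octet = 202 AND mask = 192
Host part size = 2^6 - 1 = 63
Broadcast last octet = 192 OR 63 = 255

255


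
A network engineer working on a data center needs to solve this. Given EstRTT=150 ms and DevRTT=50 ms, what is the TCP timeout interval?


Given: EstRTT = 150 ms, DevRTT = 50 ms
Timeout = EstRTT + 4 * DevRTT
4 * DevRTT = 4 * 50 = 200
Timeout = 150 + 200 = 350 ms

350


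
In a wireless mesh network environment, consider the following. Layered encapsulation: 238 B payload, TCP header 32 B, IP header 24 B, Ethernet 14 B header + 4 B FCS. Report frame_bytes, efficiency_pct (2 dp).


TCP segment = 238 + 32 = 270 B
IP packet = 270 + 24 = 294 B
Ethernet frame = 294 + 14 + 4 = 312 B
Efficiency = app / frame = 238 / 312 = 0.762821 = 76.2821% -> 76.28% (2 dp)

312, 76.28


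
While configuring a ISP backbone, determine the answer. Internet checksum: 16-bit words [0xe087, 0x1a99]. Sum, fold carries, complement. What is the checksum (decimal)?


Given words: [0xe087, 0x1a99]
Step 1: Sum all words
Raw sum = 57479 + 6809 = 64288
One's complement = ~64288 & 0xFFFF = 1247

1247


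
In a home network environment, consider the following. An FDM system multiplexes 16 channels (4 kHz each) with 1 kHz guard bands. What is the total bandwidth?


Given: 16 channels, 4 kHz each, guard = 1 kHz
Channel bandwidth = 16 * 4 = 64 kHz
Guard bands = 15 gaps * 1 kHz = 15 kHz
Total = 64 + 15 = 79 kHz

79


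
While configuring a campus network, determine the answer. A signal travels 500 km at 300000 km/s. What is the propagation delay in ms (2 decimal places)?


Given: distance = 500 km, speed = 300000 km/s
Delay = distance / speed = 500 / 300000 seconds
Delay in ms = 500 * 1000 / 300000
Delay = 1.6667 ms
Rounded to 2 dp = 1.67 ms

1.67


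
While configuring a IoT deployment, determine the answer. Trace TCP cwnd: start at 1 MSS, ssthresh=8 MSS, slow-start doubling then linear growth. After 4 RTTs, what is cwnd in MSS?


RTT 0: cwnd = 1 MSS (initial)
RTT 1: cwnd = 2 MSS (slow start, doubled)
RTT 2: cwnd = 4 MSS (slow start, doubled)
RTT 3: cwnd = 8 MSS (slow start, doubled)
RTT 4: cwnd = 9 MSS (congestion avoidance, +1)

9


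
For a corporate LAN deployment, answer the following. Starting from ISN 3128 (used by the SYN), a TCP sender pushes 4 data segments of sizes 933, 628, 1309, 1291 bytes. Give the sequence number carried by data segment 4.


The SYN occupies sequence number ISN = 3128, so the first data byte is ISN + 1 = 3129.
SEQ of data segment i = (ISN + 1) + sum of payload sizes of segments 1..i-1.
Segment 1: SEQ = 3129, payload = 933 bytes
Segment 2: SEQ = 4062, payload = 628 bytes
Segment 3: SEQ = 4690, payload = 1309 bytes
Segment 4: SEQ = 5999, payload = 1291 bytes
SEQ of segment 4 = 3129 + 933 + 628 + 1309 = 5999

5999
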